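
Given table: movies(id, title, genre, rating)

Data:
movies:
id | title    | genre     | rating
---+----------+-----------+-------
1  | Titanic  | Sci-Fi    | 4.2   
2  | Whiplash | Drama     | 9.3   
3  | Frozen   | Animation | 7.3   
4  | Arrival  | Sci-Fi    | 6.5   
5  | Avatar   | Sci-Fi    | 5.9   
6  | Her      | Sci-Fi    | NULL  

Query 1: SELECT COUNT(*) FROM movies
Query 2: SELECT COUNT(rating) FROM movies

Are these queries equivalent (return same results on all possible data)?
No, not equivalent

Query 1 returns: [(6,)]
Query 2 returns: [(5,)]

Reason: COUNT(*) includes NULLs, COUNT(column) excludes them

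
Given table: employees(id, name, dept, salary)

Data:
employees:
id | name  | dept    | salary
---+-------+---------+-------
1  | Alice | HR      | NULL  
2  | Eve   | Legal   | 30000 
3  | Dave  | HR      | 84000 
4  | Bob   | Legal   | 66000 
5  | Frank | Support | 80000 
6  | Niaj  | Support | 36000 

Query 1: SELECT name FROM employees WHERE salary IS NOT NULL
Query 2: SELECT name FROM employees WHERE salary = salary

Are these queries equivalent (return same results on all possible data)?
Yes, equivalent

Both queries return: [('Bob',), ('Dave',), ('Eve',), ('Frank',), ('Niaj',)]

Reason: IS NOT NULL vs self-equality (both exclude NULLs)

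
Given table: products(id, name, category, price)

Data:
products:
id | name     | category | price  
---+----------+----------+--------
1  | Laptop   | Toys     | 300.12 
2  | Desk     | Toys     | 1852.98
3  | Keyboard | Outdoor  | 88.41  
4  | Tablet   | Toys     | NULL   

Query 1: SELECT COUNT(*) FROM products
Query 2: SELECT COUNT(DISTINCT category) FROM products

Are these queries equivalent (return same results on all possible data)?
No, not equivalent

Query 1 returns: [(4,)]
Query 2 returns: [(2,)]

Reason: COUNT(*) counts rows, COUNT(DISTINCT category) counts unique categorys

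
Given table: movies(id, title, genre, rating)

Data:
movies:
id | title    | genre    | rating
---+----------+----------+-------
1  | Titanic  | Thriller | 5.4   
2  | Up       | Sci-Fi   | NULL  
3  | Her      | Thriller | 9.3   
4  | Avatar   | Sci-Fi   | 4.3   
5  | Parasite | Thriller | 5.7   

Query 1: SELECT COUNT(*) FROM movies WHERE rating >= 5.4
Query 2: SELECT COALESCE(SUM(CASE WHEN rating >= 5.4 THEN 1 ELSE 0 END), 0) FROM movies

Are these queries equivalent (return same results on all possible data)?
Yes, equivalent

Both queries return: [(3,)]

Reason: COUNT with WHERE vs conditional SUM (COALESCE handles empty-table NULL)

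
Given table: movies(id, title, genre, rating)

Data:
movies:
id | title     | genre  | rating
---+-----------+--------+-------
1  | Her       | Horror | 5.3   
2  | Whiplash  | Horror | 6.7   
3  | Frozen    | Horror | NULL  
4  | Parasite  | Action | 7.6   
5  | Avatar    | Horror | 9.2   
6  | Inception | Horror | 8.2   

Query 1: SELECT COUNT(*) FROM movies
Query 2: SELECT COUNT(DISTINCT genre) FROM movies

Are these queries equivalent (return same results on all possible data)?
No, not equivalent

Query 1 returns: [(6,)]
Query 2 returns: [(2,)]

Reason: COUNT(*) counts rows, COUNT(DISTINCT genre) counts unique genres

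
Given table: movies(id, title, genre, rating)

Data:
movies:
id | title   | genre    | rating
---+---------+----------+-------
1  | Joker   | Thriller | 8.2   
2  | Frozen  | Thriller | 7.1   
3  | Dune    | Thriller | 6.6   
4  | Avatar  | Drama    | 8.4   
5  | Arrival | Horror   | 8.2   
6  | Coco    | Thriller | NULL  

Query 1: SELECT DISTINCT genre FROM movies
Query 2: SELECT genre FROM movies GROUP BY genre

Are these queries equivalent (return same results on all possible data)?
Yes, equivalent

Both queries return: [('Drama',), ('Horror',), ('Thriller',)]

Reason: Both get unique genres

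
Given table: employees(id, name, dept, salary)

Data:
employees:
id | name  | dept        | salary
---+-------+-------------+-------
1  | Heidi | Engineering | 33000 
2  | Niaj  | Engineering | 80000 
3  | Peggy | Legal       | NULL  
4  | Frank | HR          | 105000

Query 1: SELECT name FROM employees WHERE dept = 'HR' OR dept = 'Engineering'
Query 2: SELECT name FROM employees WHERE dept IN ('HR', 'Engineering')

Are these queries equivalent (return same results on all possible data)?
Yes, equivalent

Both queries return: [('Frank',), ('Heidi',), ('Niaj',)]

Reason: OR vs IN are equivalent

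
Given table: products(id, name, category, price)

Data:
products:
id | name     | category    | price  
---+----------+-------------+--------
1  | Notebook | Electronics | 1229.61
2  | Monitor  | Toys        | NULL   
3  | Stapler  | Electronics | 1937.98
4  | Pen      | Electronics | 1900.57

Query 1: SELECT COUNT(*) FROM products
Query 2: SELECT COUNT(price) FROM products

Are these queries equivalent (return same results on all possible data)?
No, not equivalent

Query 1 returns: [(4,)]
Query 2 returns: [(3,)]

Reason: COUNT(*) includes NULLs, COUNT(column) excludes them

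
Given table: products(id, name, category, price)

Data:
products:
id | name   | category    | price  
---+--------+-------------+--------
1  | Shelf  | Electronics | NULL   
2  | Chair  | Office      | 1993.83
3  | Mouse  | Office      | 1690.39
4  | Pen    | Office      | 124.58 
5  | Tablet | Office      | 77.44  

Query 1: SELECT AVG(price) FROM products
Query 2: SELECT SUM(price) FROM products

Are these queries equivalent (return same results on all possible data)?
No, not equivalent

Query 1 returns: [(971.5600000000001,)]
Query 2 returns: [(3886.2400000000002,)]

Reason: AVG vs SUM give different aggregate values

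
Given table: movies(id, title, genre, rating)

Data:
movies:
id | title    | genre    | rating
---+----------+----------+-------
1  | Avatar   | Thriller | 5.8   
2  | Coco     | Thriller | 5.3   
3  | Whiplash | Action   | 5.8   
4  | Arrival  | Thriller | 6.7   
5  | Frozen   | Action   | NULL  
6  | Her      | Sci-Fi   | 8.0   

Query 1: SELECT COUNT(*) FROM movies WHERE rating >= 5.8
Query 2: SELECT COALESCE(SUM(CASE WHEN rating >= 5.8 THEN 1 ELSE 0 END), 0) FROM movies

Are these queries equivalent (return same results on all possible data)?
Yes, equivalent

Both queries return: [(4,)]

Reason: COUNT with WHERE vs conditional SUM (COALESCE handles empty-table NULL)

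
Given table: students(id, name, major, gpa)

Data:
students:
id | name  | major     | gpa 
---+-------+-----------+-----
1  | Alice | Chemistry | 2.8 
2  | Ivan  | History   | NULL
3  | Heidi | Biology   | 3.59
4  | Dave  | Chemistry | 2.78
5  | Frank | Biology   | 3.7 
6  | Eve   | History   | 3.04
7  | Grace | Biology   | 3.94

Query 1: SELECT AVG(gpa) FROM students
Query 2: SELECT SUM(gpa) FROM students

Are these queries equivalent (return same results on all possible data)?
No, not equivalent

Query 1 returns: [(3.3083333333333336,)]
Query 2 returns: [(19.85,)]

Reason: AVG vs SUM give different aggregate values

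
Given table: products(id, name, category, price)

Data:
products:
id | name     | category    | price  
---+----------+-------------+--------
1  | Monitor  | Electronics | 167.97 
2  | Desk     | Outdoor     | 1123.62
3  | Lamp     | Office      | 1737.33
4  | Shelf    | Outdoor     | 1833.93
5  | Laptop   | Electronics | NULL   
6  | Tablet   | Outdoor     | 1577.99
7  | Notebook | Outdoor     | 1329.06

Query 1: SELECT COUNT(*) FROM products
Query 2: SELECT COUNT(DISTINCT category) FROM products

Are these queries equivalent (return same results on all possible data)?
No, not equivalent

Query 1 returns: [(7,)]
Query 2 returns: [(3,)]

Reason: COUNT(*) counts rows, COUNT(DISTINCT category) counts unique categorys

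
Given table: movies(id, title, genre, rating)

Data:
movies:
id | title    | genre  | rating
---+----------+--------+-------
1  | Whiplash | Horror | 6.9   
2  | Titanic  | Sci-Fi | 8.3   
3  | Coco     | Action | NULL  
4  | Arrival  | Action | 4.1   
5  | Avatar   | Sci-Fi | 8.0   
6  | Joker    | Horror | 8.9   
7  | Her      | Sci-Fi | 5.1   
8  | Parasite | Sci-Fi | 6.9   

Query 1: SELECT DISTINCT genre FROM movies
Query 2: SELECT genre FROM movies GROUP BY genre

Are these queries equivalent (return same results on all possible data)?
Yes, equivalent

Both queries return: [('Action',), ('Horror',), ('Sci-Fi',)]

Reason: Both get unique genres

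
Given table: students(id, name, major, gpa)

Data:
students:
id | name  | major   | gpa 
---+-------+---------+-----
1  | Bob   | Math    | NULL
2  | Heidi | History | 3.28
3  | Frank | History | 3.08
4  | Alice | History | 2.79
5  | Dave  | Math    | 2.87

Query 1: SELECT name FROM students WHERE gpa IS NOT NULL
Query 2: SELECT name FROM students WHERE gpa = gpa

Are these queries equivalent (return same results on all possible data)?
Yes, equivalent

Both queries return: [('Alice',), ('Dave',), ('Frank',), ('Heidi',)]

Reason: IS NOT NULL vs self-equality (both exclude NULLs)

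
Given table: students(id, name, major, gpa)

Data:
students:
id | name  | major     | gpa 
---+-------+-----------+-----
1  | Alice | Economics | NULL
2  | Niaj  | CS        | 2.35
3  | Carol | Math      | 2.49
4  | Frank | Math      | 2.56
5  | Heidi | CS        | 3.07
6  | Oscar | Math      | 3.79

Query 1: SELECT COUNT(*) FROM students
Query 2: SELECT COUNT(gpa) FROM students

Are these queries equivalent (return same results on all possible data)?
No, not equivalent

Query 1 returns: [(6,)]
Query 2 returns: [(5,)]

Reason: COUNT(*) includes NULLs, COUNT(column) excludes them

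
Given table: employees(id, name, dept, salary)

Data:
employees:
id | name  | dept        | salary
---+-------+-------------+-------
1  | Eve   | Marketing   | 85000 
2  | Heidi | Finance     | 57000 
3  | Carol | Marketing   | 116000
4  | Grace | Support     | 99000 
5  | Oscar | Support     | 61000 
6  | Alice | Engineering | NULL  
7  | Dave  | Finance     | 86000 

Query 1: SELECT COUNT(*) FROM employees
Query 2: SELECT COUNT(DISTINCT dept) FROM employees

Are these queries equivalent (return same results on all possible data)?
No, not equivalent

Query 1 returns: [(7,)]
Query 2 returns: [(4,)]

Reason: COUNT(*) counts rows, COUNT(DISTINCT dept) counts unique depts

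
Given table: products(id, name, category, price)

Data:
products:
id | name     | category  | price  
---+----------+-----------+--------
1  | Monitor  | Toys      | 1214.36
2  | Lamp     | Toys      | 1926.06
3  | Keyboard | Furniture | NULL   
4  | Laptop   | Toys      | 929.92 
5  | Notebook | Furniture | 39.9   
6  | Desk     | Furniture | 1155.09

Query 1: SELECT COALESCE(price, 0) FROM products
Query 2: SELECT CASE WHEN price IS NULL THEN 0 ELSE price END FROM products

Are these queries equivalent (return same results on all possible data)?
Yes, equivalent

Both queries return: [(0,), (39.9,), (929.92,), (1155.09,), (1214.36,), (1926.06,)]

Reason: COALESCE vs CASE for NULL handling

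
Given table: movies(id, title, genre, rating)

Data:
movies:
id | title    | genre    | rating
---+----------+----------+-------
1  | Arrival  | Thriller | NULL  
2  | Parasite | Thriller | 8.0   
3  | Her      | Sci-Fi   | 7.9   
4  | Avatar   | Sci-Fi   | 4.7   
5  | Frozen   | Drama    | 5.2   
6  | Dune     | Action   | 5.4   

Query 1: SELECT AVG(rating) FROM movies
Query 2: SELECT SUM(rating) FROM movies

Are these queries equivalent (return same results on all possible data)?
No, not equivalent

Query 1 returns: [(6.24,)]
Query 2 returns: [(31.200000000000003,)]

Reason: AVG vs SUM give different aggregate values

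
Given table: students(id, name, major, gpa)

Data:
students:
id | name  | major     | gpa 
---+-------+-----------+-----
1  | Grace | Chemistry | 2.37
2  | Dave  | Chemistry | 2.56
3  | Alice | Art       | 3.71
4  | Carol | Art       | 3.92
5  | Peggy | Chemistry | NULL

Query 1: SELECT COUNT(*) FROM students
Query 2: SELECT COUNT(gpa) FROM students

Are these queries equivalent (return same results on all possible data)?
No, not equivalent

Query 1 returns: [(5,)]
Query 2 returns: [(4,)]

Reason: COUNT(*) includes NULLs, COUNT(column) excludes them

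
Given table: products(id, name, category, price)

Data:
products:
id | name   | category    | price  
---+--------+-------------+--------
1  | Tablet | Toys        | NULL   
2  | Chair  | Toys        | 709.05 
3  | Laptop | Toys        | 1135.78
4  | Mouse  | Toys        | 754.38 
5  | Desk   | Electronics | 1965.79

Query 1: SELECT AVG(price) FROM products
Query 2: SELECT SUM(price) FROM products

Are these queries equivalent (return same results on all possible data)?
No, not equivalent

Query 1 returns: [(1141.25,)]
Query 2 returns: [(4565.0,)]

Reason: AVG vs SUM give different aggregate values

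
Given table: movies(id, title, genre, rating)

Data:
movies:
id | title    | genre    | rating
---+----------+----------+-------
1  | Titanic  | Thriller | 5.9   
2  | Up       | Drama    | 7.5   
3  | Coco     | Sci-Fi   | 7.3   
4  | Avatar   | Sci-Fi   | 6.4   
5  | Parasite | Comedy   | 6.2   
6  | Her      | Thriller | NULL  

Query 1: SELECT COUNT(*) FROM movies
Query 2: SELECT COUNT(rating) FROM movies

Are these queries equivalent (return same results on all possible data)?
No, not equivalent

Query 1 returns: [(6,)]
Query 2 returns: [(5,)]

Reason: COUNT(*) includes NULLs, COUNT(column) excludes them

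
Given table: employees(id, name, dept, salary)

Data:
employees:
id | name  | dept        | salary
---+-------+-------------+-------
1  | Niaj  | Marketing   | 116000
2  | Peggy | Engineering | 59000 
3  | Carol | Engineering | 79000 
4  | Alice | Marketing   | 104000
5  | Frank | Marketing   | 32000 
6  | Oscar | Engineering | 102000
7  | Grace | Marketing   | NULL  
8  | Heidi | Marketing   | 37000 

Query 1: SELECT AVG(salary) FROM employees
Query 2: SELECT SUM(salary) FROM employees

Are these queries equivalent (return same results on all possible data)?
No, not equivalent

Query 1 returns: [(75571.42857142857,)]
Query 2 returns: [(529000,)]

Reason: AVG vs SUM give different aggregate values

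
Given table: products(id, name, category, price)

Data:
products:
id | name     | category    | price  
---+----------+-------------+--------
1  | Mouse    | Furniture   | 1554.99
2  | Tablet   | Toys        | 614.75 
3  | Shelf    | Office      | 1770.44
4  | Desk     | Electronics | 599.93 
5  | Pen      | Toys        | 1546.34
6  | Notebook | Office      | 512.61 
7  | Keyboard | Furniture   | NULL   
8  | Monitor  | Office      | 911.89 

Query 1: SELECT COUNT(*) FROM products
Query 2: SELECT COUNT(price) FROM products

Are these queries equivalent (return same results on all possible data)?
No, not equivalent

Query 1 returns: [(8,)]
Query 2 returns: [(7,)]

Reason: COUNT(*) includes NULLs, COUNT(column) excludes them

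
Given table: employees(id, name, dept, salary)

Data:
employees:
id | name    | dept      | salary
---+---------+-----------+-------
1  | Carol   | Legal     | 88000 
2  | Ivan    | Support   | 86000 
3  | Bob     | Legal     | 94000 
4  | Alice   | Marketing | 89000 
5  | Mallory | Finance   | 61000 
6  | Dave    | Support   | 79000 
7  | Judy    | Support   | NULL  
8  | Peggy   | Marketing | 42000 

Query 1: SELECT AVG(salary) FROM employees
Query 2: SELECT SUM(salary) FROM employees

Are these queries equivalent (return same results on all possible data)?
No, not equivalent

Query 1 returns: [(77000.0,)]
Query 2 returns: [(539000,)]

Reason: AVG vs SUM give different aggregate values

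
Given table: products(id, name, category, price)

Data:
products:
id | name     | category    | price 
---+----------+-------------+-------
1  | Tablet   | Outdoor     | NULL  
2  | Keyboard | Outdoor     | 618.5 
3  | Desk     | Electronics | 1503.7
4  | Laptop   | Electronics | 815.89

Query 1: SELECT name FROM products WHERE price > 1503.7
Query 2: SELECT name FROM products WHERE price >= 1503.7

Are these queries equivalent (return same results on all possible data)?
No, not equivalent

Query 1 returns: []
Query 2 returns: [('Desk',)]

Reason: > vs >= gives different results when price = 1503.7 exists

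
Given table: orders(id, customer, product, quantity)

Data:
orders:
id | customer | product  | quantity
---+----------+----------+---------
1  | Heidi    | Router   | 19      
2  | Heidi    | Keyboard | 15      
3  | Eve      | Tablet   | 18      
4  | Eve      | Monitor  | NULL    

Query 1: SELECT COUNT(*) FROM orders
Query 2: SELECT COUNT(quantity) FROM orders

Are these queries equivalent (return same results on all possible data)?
No, not equivalent

Query 1 returns: [(4,)]
Query 2 returns: [(3,)]

Reason: COUNT(*) includes NULLs, COUNT(column) excludes them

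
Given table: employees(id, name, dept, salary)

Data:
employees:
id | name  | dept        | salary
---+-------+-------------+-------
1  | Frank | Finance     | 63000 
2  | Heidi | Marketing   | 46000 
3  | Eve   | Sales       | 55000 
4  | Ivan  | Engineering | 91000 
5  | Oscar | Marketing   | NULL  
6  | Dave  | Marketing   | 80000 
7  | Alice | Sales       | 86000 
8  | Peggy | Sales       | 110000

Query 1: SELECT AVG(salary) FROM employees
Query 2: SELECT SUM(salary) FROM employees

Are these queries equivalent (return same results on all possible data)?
No, not equivalent

Query 1 returns: [(75857.14285714286,)]
Query 2 returns: [(531000,)]

Reason: AVG vs SUM give different aggregate values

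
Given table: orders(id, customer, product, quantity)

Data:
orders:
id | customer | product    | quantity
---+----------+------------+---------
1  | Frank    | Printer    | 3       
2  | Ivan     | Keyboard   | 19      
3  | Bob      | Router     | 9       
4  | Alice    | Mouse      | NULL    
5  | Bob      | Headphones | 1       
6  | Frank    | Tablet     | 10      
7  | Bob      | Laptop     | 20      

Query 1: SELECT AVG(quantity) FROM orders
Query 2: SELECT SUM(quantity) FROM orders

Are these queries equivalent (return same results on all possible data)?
No, not equivalent

Query 1 returns: [(10.333333333333334,)]
Query 2 returns: [(62,)]

Reason: AVG vs SUM give different aggregate values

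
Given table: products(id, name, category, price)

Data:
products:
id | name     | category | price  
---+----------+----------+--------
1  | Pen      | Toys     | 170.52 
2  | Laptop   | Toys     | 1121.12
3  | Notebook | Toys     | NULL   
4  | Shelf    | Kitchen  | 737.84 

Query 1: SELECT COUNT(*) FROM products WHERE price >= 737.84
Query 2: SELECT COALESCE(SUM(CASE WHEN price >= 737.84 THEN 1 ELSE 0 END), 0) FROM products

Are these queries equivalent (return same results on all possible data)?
Yes, equivalent

Both queries return: [(2,)]

Reason: COUNT with WHERE vs conditional SUM (COALESCE handles empty-table NULL)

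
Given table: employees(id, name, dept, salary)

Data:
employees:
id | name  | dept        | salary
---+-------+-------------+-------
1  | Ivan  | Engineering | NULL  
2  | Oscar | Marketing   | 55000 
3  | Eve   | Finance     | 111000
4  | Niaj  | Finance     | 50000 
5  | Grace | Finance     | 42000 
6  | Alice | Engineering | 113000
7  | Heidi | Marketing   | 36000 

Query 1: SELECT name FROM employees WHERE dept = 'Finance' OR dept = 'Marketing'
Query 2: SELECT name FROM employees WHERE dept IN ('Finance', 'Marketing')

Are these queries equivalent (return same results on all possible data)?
Yes, equivalent

Both queries return: [('Eve',), ('Grace',), ('Heidi',), ('Niaj',), ('Oscar',)]

Reason: OR vs IN are equivalent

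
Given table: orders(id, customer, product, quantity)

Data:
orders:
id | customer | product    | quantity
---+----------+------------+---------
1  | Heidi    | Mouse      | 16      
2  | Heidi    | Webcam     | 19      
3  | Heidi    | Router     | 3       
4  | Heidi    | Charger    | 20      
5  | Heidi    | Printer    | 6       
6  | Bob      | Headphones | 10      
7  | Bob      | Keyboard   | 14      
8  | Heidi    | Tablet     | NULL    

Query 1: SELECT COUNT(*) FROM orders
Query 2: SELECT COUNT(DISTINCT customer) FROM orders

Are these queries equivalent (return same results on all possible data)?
No, not equivalent

Query 1 returns: [(8,)]
Query 2 returns: [(2,)]

Reason: COUNT(*) counts rows, COUNT(DISTINCT customer) counts unique customers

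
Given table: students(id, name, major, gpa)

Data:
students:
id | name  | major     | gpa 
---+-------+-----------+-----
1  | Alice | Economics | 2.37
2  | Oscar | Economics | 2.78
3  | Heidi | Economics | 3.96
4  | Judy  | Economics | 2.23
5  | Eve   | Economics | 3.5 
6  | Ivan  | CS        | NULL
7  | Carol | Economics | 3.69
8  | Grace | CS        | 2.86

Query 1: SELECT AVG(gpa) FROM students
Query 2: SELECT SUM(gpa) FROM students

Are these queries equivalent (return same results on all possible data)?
No, not equivalent

Query 1 returns: [(3.0557142857142856,)]
Query 2 returns: [(21.39,)]

Reason: AVG vs SUM give different aggregate values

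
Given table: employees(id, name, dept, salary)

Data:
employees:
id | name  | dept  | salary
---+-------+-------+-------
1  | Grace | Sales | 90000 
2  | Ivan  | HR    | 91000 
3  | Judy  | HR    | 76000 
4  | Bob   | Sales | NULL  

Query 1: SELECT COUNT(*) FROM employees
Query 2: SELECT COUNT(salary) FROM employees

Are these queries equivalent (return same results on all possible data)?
No, not equivalent

Query 1 returns: [(4,)]
Query 2 returns: [(3,)]

Reason: COUNT(*) includes NULLs, COUNT(column) excludes them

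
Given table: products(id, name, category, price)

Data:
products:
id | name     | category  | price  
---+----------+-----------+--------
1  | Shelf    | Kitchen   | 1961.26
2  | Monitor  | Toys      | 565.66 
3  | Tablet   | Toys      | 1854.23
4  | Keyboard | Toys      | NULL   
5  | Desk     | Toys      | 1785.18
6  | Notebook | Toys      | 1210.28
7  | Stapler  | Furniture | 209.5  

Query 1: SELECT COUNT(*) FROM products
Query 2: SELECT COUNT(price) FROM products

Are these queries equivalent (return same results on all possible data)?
No, not equivalent

Query 1 returns: [(7,)]
Query 2 returns: [(6,)]

Reason: COUNT(*) includes NULLs, COUNT(column) excludes them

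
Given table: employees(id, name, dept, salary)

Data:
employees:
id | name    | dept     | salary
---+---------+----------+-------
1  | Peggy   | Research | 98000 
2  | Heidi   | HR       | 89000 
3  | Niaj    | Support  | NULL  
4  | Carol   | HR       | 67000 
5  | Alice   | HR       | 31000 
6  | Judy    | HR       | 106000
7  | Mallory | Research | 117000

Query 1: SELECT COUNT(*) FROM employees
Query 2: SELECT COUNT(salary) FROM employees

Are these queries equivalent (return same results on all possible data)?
No, not equivalent

Query 1 returns: [(7,)]
Query 2 returns: [(6,)]

Reason: COUNT(*) includes NULLs, COUNT(column) excludes them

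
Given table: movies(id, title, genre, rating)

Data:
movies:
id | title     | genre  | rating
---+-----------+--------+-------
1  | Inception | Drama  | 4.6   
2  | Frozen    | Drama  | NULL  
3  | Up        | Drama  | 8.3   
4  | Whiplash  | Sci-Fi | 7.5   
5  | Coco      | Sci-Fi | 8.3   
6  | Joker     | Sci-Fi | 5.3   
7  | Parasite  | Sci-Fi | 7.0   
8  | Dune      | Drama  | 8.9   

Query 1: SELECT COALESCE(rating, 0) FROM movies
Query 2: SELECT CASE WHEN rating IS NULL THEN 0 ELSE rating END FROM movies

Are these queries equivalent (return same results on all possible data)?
Yes, equivalent

Both queries return: [(0,), (4.6,), (5.3,), (7.0,), (7.5,), (8.3,), (8.3,), (8.9,)]

Reason: COALESCE vs CASE for NULL handling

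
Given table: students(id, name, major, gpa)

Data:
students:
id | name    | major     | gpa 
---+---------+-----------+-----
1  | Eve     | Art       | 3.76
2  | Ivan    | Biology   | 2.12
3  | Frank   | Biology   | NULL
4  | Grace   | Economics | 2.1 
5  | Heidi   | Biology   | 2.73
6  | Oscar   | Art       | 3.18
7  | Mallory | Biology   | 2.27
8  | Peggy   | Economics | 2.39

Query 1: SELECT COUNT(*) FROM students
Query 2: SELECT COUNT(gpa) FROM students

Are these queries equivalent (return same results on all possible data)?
No, not equivalent

Query 1 returns: [(8,)]
Query 2 returns: [(7,)]

Reason: COUNT(*) includes NULLs, COUNT(column) excludes them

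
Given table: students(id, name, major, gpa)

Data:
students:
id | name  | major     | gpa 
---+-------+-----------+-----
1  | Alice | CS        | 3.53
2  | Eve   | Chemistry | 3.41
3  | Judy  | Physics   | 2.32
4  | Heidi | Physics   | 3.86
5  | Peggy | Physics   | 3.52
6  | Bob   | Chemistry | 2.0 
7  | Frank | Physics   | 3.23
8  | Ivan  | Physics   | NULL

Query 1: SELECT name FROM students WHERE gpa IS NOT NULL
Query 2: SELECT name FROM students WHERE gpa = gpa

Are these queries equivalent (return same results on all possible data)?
Yes, equivalent

Both queries return: [('Alice',), ('Bob',), ('Eve',), ('Frank',), ('Heidi',), ('Judy',), ('Peggy',)]

Reason: IS NOT NULL vs self-equality (both exclude NULLs)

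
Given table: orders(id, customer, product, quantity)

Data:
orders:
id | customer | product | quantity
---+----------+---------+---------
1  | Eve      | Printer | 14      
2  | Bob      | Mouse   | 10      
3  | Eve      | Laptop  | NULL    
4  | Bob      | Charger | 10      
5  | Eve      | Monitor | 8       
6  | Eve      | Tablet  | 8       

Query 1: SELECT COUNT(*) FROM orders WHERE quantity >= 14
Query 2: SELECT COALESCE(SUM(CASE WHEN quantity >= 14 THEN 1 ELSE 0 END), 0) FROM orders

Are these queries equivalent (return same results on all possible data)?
Yes, equivalent

Both queries return: [(1,)]

Reason: COUNT with WHERE vs conditional SUM (COALESCE handles empty-table NULL)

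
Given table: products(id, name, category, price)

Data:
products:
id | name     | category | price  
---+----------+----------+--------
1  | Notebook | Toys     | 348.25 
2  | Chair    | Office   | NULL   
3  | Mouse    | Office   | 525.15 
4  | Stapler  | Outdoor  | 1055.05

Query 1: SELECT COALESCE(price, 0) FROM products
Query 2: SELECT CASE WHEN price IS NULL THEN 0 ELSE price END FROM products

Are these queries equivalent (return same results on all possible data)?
Yes, equivalent

Both queries return: [(0,), (348.25,), (525.15,), (1055.05,)]

Reason: COALESCE vs CASE for NULL handling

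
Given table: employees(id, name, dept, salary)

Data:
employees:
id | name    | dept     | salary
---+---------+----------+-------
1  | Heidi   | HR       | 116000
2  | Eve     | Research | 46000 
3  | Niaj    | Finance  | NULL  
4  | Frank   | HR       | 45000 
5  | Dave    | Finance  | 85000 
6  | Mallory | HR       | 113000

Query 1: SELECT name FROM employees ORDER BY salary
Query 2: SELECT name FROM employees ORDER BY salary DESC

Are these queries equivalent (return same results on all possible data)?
No, not equivalent

Query 1 returns: [('Niaj',), ('Frank',), ('Eve',), ('Dave',), ('Mallory',), ('Heidi',)]
Query 2 returns: [('Heidi',), ('Mallory',), ('Dave',), ('Eve',), ('Frank',), ('Niaj',)]

Reason: ASC vs DESC gives opposite ordering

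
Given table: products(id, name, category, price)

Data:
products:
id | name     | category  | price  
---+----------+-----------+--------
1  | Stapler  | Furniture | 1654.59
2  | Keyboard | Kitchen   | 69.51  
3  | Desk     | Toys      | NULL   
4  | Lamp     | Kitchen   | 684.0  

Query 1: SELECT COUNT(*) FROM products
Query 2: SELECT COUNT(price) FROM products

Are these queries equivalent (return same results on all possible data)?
No, not equivalent

Query 1 returns: [(4,)]
Query 2 returns: [(3,)]

Reason: COUNT(*) includes NULLs, COUNT(column) excludes them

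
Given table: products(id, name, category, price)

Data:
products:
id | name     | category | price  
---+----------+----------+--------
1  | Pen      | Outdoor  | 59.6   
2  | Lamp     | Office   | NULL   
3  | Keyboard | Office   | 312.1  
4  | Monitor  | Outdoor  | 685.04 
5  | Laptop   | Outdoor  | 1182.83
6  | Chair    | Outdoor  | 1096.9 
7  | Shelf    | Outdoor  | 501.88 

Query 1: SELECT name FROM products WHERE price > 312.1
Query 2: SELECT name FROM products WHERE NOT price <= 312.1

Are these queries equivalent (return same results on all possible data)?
Yes, equivalent

Both queries return: [('Chair',), ('Laptop',), ('Monitor',), ('Shelf',)]

Reason: Both filter price > 312.1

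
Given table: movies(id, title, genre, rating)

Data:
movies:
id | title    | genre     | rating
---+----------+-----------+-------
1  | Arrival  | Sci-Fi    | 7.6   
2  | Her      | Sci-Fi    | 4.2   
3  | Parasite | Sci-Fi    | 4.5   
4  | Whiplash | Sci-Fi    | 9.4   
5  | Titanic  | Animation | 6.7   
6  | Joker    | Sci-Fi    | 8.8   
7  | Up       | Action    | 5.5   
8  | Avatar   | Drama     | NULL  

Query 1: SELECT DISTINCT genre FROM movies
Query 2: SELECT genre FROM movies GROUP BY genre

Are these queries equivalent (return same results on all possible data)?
Yes, equivalent

Both queries return: [('Action',), ('Animation',), ('Drama',), ('Sci-Fi',)]

Reason: Both get unique genres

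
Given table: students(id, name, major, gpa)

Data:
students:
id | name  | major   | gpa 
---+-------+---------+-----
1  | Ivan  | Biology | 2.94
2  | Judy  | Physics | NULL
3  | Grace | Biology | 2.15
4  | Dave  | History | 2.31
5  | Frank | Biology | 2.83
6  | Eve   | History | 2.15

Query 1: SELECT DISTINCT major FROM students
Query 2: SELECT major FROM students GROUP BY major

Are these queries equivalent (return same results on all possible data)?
Yes, equivalent

Both queries return: [('Biology',), ('History',), ('Physics',)]

Reason: Both get unique majors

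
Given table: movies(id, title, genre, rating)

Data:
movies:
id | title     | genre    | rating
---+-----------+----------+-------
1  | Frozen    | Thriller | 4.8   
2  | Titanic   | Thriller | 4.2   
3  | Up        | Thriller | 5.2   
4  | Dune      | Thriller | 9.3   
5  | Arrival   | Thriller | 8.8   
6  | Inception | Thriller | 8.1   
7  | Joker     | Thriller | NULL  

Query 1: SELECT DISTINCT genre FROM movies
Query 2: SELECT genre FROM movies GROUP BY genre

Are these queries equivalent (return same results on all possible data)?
Yes, equivalent

Both queries return: [('Thriller',)]

Reason: Both get unique genres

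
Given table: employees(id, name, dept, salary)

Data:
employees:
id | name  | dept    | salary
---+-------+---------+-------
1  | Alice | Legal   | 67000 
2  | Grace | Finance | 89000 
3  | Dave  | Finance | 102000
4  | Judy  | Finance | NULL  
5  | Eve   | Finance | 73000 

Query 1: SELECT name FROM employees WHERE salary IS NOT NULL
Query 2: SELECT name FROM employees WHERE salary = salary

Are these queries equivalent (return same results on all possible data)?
Yes, equivalent

Both queries return: [('Alice',), ('Dave',), ('Eve',), ('Grace',)]

Reason: IS NOT NULL vs self-equality (both exclude NULLs)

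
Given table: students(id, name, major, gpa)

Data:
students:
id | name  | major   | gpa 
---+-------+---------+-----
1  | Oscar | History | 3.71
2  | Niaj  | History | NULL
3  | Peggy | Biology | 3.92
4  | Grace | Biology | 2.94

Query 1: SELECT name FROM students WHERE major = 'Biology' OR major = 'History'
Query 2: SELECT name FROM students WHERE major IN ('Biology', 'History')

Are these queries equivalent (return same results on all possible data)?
Yes, equivalent

Both queries return: [('Grace',), ('Niaj',), ('Oscar',), ('Peggy',)]

Reason: OR vs IN are equivalent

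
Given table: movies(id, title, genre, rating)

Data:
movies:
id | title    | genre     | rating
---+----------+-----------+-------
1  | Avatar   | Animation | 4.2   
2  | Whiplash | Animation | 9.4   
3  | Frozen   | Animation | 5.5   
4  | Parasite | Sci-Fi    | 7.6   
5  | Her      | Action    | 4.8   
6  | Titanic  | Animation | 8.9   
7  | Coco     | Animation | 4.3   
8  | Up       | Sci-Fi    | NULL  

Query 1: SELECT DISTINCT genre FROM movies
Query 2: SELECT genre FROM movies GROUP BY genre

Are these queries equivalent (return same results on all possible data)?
Yes, equivalent

Both queries return: [('Action',), ('Animation',), ('Sci-Fi',)]

Reason: Both get unique genres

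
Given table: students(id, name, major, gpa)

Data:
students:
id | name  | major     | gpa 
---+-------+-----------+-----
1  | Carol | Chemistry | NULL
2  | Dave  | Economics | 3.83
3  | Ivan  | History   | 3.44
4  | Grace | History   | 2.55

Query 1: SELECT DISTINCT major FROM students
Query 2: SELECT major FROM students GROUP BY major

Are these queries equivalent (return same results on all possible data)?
Yes, equivalent

Both queries return: [('Chemistry',), ('Economics',), ('History',)]

Reason: Both get unique majors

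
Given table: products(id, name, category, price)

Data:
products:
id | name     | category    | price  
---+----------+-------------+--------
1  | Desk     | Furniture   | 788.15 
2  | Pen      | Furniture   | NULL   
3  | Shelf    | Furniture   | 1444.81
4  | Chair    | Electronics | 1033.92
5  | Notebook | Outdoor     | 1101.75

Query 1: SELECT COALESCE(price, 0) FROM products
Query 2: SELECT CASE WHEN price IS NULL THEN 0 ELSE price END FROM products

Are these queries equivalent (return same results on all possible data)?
Yes, equivalent

Both queries return: [(0,), (788.15,), (1033.92,), (1101.75,), (1444.81,)]

Reason: COALESCE vs CASE for NULL handling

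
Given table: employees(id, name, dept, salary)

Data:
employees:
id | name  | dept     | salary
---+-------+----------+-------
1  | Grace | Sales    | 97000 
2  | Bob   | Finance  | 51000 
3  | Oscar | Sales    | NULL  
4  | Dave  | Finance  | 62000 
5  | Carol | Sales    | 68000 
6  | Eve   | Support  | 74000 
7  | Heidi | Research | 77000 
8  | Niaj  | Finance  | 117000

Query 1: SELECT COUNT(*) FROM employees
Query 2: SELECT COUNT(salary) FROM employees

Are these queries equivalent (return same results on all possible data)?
No, not equivalent

Query 1 returns: [(8,)]
Query 2 returns: [(7,)]

Reason: COUNT(*) includes NULLs, COUNT(column) excludes them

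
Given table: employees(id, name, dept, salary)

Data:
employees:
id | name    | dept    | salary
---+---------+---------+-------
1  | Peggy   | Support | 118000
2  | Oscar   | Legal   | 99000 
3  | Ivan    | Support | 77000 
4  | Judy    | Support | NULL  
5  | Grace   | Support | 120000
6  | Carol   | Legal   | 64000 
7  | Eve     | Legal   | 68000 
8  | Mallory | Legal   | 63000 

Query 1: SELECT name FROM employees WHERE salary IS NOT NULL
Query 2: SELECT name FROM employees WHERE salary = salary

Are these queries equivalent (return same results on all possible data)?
Yes, equivalent

Both queries return: [('Carol',), ('Eve',), ('Grace',), ('Ivan',), ('Mallory',), ('Oscar',), ('Peggy',)]

Reason: IS NOT NULL vs self-equality (both exclude NULLs)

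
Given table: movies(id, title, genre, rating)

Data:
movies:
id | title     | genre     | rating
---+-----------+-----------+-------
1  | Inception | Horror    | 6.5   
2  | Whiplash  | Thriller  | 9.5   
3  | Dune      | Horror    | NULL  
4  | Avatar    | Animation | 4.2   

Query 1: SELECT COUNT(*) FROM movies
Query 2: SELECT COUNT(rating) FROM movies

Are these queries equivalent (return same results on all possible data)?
No, not equivalent

Query 1 returns: [(4,)]
Query 2 returns: [(3,)]

Reason: COUNT(*) includes NULLs, COUNT(column) excludes them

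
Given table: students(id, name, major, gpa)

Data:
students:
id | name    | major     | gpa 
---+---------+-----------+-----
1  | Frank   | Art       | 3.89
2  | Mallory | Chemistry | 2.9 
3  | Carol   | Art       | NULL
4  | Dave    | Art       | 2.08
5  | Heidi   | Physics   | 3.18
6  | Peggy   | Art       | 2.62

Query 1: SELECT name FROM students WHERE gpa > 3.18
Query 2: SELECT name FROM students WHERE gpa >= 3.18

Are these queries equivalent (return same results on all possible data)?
No, not equivalent

Query 1 returns: [('Frank',)]
Query 2 returns: [('Frank',), ('Heidi',)]

Reason: > vs >= gives different results when gpa = 3.18 exists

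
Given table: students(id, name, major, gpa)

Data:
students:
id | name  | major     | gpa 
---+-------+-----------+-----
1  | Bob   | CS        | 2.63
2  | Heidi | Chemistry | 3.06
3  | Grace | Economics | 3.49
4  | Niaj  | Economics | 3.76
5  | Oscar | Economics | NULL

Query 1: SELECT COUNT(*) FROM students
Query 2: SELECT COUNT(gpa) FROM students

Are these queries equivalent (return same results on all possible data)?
No, not equivalent

Query 1 returns: [(5,)]
Query 2 returns: [(4,)]

Reason: COUNT(*) includes NULLs, COUNT(column) excludes them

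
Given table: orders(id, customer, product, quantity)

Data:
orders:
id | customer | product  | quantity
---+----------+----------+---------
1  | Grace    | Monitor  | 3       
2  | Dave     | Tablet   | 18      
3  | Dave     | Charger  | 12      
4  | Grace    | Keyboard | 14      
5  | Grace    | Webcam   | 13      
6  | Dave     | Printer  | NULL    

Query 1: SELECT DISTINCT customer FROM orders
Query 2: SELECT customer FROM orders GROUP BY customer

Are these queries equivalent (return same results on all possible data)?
Yes, equivalent

Both queries return: [('Dave',), ('Grace',)]

Reason: Both get unique customers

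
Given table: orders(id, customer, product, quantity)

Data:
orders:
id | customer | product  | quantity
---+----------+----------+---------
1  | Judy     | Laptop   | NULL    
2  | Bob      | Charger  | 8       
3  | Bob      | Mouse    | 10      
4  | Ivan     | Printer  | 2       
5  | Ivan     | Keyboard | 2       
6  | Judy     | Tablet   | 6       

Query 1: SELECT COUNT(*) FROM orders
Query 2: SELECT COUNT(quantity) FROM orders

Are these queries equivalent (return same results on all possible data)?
No, not equivalent

Query 1 returns: [(6,)]
Query 2 returns: [(5,)]

Reason: COUNT(*) includes NULLs, COUNT(column) excludes them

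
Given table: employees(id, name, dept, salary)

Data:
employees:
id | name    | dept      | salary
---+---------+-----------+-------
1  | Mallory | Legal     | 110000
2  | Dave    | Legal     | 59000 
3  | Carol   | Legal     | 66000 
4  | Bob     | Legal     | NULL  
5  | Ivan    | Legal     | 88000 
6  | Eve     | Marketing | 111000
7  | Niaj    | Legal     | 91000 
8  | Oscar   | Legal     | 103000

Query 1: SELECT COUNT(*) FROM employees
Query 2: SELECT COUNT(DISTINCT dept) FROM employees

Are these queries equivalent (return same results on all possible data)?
No, not equivalent

Query 1 returns: [(8,)]
Query 2 returns: [(2,)]

Reason: COUNT(*) counts rows, COUNT(DISTINCT dept) counts unique depts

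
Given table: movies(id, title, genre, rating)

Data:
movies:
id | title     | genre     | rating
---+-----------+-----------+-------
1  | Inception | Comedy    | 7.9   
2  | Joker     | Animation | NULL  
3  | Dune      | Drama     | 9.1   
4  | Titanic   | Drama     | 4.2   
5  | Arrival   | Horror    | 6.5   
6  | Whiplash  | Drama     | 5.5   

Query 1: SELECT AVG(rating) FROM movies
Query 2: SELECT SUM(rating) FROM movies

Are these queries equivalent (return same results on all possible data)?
No, not equivalent

Query 1 returns: [(6.640000000000001,)]
Query 2 returns: [(33.2,)]

Reason: AVG vs SUM give different aggregate values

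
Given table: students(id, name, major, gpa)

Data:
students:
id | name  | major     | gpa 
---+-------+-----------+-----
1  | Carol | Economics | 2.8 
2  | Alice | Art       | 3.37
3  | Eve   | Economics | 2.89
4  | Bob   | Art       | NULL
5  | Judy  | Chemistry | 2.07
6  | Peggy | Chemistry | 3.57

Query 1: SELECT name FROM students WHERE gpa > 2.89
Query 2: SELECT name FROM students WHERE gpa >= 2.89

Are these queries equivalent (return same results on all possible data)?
No, not equivalent

Query 1 returns: [('Alice',), ('Peggy',)]
Query 2 returns: [('Alice',), ('Eve',), ('Peggy',)]

Reason: > vs >= gives different results when gpa = 2.89 exists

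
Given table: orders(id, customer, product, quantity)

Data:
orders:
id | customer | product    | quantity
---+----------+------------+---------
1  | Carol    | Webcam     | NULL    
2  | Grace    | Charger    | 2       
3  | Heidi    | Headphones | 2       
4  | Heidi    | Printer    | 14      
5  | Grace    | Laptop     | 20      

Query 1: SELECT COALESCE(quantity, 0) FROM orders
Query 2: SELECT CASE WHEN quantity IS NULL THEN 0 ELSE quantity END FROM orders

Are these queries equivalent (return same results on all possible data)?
Yes, equivalent

Both queries return: [(0,), (2,), (2,), (14,), (20,)]

Reason: COALESCE vs CASE for NULL handling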